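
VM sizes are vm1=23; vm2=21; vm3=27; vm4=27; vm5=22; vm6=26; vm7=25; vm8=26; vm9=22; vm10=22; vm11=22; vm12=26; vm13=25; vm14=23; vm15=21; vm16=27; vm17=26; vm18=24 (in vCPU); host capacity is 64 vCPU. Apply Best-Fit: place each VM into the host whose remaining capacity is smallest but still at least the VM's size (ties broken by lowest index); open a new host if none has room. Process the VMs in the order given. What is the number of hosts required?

9

vm1 (23 vCPU) → host 1 (remaining 41 vCPU)
vm2 (21 vCPU) → host 1 (remaining 20 vCPU)
vm3 (27 vCPU) → host 2 (remaining 37 vCPU)
vm4 (27 vCPU) → host 2 (remaining 10 vCPU)
vm5 (22 vCPU) → host 3 (remaining 42 vCPU)
vm6 (26 vCPU) → host 3 (remaining 16 vCPU)
vm7 (25 vCPU) → host 4 (remaining 39 vCPU)
vm8 (26 vCPU) → host 4 (remaining 13 vCPU)
vm9 (22 vCPU) → host 5 (remaining 42 vCPU)
vm10 (22 vCPU) → host 5 (remaining 20 vCPU)
vm11 (22 vCPU) → host 6 (remaining 42 vCPU)
vm12 (26 vCPU) → host 6 (remaining 16 vCPU)
vm13 (25 vCPU) → host 7 (remaining 39 vCPU)
vm14 (23 vCPU) → host 7 (remaining 16 vCPU)
vm15 (21 vCPU) → host 8 (remaining 43 vCPU)
vm16 (27 vCPU) → host 8 (remaining 16 vCPU)
vm17 (26 vCPU) → host 9 (remaining 38 vCPU)
vm18 (24 vCPU) → host 9 (remaining 14 vCPU)
Final hosts: [23,21] [27,27] [22,26] [25,26] [22,22] [22,26] [25,23] [21,27] [26,24].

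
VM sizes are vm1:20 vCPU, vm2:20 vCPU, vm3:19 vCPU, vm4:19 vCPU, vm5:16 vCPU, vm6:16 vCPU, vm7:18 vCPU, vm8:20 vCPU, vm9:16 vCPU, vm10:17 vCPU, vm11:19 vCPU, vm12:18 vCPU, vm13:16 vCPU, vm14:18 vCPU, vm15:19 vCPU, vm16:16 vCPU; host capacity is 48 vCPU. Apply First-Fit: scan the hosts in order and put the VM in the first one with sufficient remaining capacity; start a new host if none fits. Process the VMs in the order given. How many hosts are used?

8 hosts

host 1: place vm1 (20 vCPU), 28 vCPU left
host 1: place vm2 (20 vCPU), 8 vCPU left
host 2: place vm3 (19 vCPU), 29 vCPU left
host 2: place vm4 (19 vCPU), 10 vCPU left
host 3: place vm5 (16 vCPU), 32 vCPU left
host 3: place vm6 (16 vCPU), 16 vCPU left
host 4: place vm7 (18 vCPU), 30 vCPU left
host 4: place vm8 (20 vCPU), 10 vCPU left
host 3: place vm9 (16 vCPU), 0 vCPU left
host 5: place vm10 (17 vCPU), 31 vCPU left
host 5: place vm11 (19 vCPU), 12 vCPU left
host 6: place vm12 (18 vCPU), 30 vCPU left
host 6: place vm13 (16 vCPU), 14 vCPU left
host 7: place vm14 (18 vCPU), 30 vCPU left
host 7: place vm15 (19 vCPU), 11 vCPU left
host 8: place vm16 (16 vCPU), 32 vCPU left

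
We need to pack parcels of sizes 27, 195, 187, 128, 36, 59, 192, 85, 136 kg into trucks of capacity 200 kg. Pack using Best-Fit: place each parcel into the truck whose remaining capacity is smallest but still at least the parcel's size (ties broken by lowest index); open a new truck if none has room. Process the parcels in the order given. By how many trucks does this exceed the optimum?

Best-Fit: [27,128,36] [195] [187] [59,85] [192] [136] → 6 trucks.
Total size 1045 kg; any packing needs at least ⌈1045/200⌉ = 6 trucks.
So 6 is already optimal.

0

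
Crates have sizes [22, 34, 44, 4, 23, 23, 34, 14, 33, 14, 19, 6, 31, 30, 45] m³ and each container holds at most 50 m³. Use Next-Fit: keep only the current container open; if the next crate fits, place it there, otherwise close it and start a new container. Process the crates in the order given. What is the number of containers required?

10

Put 22 m³ in container 1; 28 m³ remain.
Put 34 m³ in container 2; 16 m³ remain.
Put 44 m³ in container 3; 6 m³ remain.
Put 4 m³ in container 3; 2 m³ remain.
Put 23 m³ in container 4; 27 m³ remain.
Put 23 m³ in container 4; 4 m³ remain.
Put 34 m³ in container 5; 16 m³ remain.
Put 14 m³ in container 5; 2 m³ remain.
Put 33 m³ in container 6; 17 m³ remain.
Put 14 m³ in container 6; 3 m³ remain.
Put 19 m³ in container 7; 31 m³ remain.
Put 6 m³ in container 7; 25 m³ remain.
Put 31 m³ in container 8; 19 m³ remain.
Put 30 m³ in container 9; 20 m³ remain.
Put 45 m³ in container 10; 5 m³ remain.
Final containers: [22] [34] [44,4] [23,23] [34,14] [33,14] [19,6] [31] [30] [45].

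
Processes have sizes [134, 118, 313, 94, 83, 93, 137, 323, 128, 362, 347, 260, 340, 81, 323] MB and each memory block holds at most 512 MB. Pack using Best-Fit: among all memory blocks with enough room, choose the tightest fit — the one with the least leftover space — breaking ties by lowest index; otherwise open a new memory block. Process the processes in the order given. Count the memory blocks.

Put 134 MB in memory block 1; 378 MB remain.
Put 118 MB in memory block 1; 260 MB remain.
Put 313 MB in memory block 2; 199 MB remain.
Put 94 MB in memory block 2; 105 MB remain.
Put 83 MB in memory block 2; 22 MB remain.
Put 93 MB in memory block 1; 167 MB remain.
Put 137 MB in memory block 1; 30 MB remain.
Put 323 MB in memory block 3; 189 MB remain.
Put 128 MB in memory block 3; 61 MB remain.
Put 362 MB in memory block 4; 150 MB remain.
Put 347 MB in memory block 5; 165 MB remain.
Put 260 MB in memory block 6; 252 MB remain.
Put 340 MB in memory block 7; 172 MB remain.
Put 81 MB in memory block 4; 69 MB remain.
Put 323 MB in memory block 8; 189 MB remain.
Final memory blocks: [134,118,93,137] [313,94,83] [323,128] [362,81] [347] [260] [340] [323].

8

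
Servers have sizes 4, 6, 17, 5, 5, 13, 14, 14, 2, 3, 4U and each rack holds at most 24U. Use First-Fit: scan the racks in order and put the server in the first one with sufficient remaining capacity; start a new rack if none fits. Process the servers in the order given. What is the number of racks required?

rack 1: place 4U, 20U left
rack 1: place 6U, 14U left
rack 2: place 17U, 7U left
rack 1: place 5U, 9U left
rack 1: place 5U, 4U left
rack 3: place 13U, 11U left
rack 4: place 14U, 10U left
rack 5: place 14U, 10U left
rack 1: place 2U, 2U left
rack 2: place 3U, 4U left
rack 2: place 4U, 0U left
Final racks: [4,6,5,5,2] [17,3,4] [13] [14] [14].

5 racks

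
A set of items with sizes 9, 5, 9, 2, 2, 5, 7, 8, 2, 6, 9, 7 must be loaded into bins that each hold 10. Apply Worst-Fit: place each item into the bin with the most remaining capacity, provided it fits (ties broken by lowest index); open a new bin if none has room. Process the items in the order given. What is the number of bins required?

9 bins

bin 1: place 9, 1 left
bin 2: place 5, 5 left
bin 3: place 9, 1 left
bin 2: place 2, 3 left
bin 2: place 2, 1 left
bin 4: place 5, 5 left
bin 5: place 7, 3 left
bin 6: place 8, 2 left
bin 4: place 2, 3 left
bin 7: place 6, 4 left
bin 8: place 9, 1 left
bin 9: place 7, 3 left
Final bins: [9] [5,2,2] [9] [5,2] [7] [8] [6] [9] [7].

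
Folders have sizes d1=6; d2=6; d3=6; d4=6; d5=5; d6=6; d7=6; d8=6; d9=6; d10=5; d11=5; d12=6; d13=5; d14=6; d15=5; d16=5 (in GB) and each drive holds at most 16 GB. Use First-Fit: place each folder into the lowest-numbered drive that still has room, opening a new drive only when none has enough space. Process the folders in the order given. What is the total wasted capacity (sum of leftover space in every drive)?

drive 1: place d1 (6 GB), 10 GB left
drive 1: place d2 (6 GB), 4 GB left
drive 2: place d3 (6 GB), 10 GB left
drive 2: place d4 (6 GB), 4 GB left
drive 3: place d5 (5 GB), 11 GB left
drive 3: place d6 (6 GB), 5 GB left
drive 4: place d7 (6 GB), 10 GB left
drive 4: place d8 (6 GB), 4 GB left
drive 5: place d9 (6 GB), 10 GB left
drive 3: place d10 (5 GB), 0 GB left
drive 5: place d11 (5 GB), 5 GB left
drive 6: place d12 (6 GB), 10 GB left
drive 5: place d13 (5 GB), 0 GB left
drive 6: place d14 (6 GB), 4 GB left
drive 7: place d15 (5 GB), 11 GB left
drive 7: place d16 (5 GB), 6 GB left
7 drives × 16 GB = 112 GB; used 90 GB; unused 22 GB.

22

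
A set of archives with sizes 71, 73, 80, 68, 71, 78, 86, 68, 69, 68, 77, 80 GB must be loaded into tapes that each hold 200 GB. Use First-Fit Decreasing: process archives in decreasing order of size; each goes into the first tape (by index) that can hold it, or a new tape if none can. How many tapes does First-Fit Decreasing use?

6

Sorted descending: 86, 80, 80, 78, 77, 73, 71, 71, 69, 68, 68, 68.
tape 1: place 86 GB, 114 GB left
tape 1: place 80 GB, 34 GB left
tape 2: place 80 GB, 120 GB left
tape 2: place 78 GB, 42 GB left
tape 3: place 77 GB, 123 GB left
tape 3: place 73 GB, 50 GB left
tape 4: place 71 GB, 129 GB left
tape 4: place 71 GB, 58 GB left
tape 5: place 69 GB, 131 GB left
tape 5: place 68 GB, 63 GB left
tape 6: place 68 GB, 132 GB left
tape 6: place 68 GB, 64 GB left
Final tapes: [86,80] [80,78] [77,73] [71,71] [69,68] [68,68].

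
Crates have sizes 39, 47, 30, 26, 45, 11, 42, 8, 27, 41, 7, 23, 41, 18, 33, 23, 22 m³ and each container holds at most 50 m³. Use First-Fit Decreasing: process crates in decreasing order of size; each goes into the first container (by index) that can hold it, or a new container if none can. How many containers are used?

Sorted descending: 47, 45, 42, 41, 41, 39, 33, 30, 27, 26, 23, 23, 22, 18, 11, 8, 7.
47 m³ → container 1 (remaining 3 m³)
45 m³ → container 2 (remaining 5 m³)
42 m³ → container 3 (remaining 8 m³)
41 m³ → container 4 (remaining 9 m³)
41 m³ → container 5 (remaining 9 m³)
39 m³ → container 6 (remaining 11 m³)
33 m³ → container 7 (remaining 17 m³)
30 m³ → container 8 (remaining 20 m³)
27 m³ → container 9 (remaining 23 m³)
26 m³ → container 10 (remaining 24 m³)
23 m³ → container 9 (remaining 0 m³)
23 m³ → container 10 (remaining 1 m³)
22 m³ → container 11 (remaining 28 m³)
18 m³ → container 8 (remaining 2 m³)
11 m³ → container 6 (remaining 0 m³)
8 m³ → container 3 (remaining 0 m³)
7 m³ → container 4 (remaining 2 m³)
Final containers: [47] [45] [42,8] [41,7] [41] [39,11] [33] [30,18] [27,23] [26,23] [22].

11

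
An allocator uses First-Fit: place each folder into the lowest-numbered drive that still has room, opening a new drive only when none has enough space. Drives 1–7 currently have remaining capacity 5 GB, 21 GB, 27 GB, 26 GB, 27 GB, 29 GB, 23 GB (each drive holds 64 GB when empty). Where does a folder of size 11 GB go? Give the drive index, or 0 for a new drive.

Drives with room: drive 2 (21 GB), drive 3 (27 GB), drive 4 (26 GB), drive 5 (27 GB), drive 6 (29 GB), drive 7 (23 GB).
The first with room is drive 2.

2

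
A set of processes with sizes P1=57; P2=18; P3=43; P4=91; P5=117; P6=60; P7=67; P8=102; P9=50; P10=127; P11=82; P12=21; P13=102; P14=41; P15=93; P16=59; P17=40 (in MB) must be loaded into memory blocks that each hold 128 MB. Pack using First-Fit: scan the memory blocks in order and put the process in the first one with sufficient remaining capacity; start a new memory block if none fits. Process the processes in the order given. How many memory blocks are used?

P1 (57 MB) → memory block 1 (remaining 71 MB)
P2 (18 MB) → memory block 1 (remaining 53 MB)
P3 (43 MB) → memory block 1 (remaining 10 MB)
P4 (91 MB) → memory block 2 (remaining 37 MB)
P5 (117 MB) → memory block 3 (remaining 11 MB)
P6 (60 MB) → memory block 4 (remaining 68 MB)
P7 (67 MB) → memory block 4 (remaining 1 MB)
P8 (102 MB) → memory block 5 (remaining 26 MB)
P9 (50 MB) → memory block 6 (remaining 78 MB)
P10 (127 MB) → memory block 7 (remaining 1 MB)
P11 (82 MB) → memory block 8 (remaining 46 MB)
P12 (21 MB) → memory block 2 (remaining 16 MB)
P13 (102 MB) → memory block 9 (remaining 26 MB)
P14 (41 MB) → memory block 6 (remaining 37 MB)
P15 (93 MB) → memory block 10 (remaining 35 MB)
P16 (59 MB) → memory block 11 (remaining 69 MB)
P17 (40 MB) → memory block 8 (remaining 6 MB)
Final memory blocks: [57,18,43] [91,21] [117] [60,67] [102] [50,41] [127] [82,40] [102] [93] [59].

11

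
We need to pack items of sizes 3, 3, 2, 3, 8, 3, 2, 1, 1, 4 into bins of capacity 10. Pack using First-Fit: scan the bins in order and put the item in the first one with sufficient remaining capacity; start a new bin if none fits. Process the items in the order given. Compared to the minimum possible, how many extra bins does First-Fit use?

First-Fit: [3,3,2,2] [3,3,1,1] [8] [4] → 4 bins.
Total size 30; any packing needs at least ⌈30/10⌉ = 3 bins.
An optimal packing achieves that bound: [8,2] [4,3,3] [3,3,2,1,1] → 3 bins.
Excess: 4 − 3 = 1.

1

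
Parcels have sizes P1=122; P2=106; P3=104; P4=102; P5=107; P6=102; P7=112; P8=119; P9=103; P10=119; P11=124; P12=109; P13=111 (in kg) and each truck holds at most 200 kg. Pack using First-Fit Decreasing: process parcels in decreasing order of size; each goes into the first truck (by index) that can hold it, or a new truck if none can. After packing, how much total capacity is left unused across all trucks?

1160

Sorted descending: 124, 122, 119, 119, 112, 111, 109, 107, 106, 104, 103, 102, 102.
124 kg → truck 1 (remaining 76 kg)
122 kg → truck 2 (remaining 78 kg)
119 kg → truck 3 (remaining 81 kg)
119 kg → truck 4 (remaining 81 kg)
112 kg → truck 5 (remaining 88 kg)
111 kg → truck 6 (remaining 89 kg)
109 kg → truck 7 (remaining 91 kg)
107 kg → truck 8 (remaining 93 kg)
106 kg → truck 9 (remaining 94 kg)
104 kg → truck 10 (remaining 96 kg)
103 kg → truck 11 (remaining 97 kg)
102 kg → truck 12 (remaining 98 kg)
102 kg → truck 13 (remaining 98 kg)
13 trucks × 200 kg = 2600 kg; used 1440 kg; unused 1160 kg.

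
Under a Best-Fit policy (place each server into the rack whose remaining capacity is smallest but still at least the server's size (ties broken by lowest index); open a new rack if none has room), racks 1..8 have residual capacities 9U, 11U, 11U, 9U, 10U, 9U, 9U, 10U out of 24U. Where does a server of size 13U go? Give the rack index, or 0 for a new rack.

No rack has ≥ 13U free, so a new rack is opened.

0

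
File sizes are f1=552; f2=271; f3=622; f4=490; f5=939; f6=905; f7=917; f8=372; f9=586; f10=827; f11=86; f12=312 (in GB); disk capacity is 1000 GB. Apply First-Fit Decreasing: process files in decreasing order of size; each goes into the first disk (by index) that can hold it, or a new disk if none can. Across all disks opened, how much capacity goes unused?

Sorted descending: 939, 917, 905, 827, 622, 586, 552, 490, 372, 312, 271, 86.
disk 1: place 939 GB, 61 GB left
disk 2: place 917 GB, 83 GB left
disk 3: place 905 GB, 95 GB left
disk 4: place 827 GB, 173 GB left
disk 5: place 622 GB, 378 GB left
disk 6: place 586 GB, 414 GB left
disk 7: place 552 GB, 448 GB left
disk 8: place 490 GB, 510 GB left
disk 5: place 372 GB, 6 GB left
disk 6: place 312 GB, 102 GB left
disk 7: place 271 GB, 177 GB left
disk 3: place 86 GB, 9 GB left
8 disks × 1000 GB = 8000 GB; used 6879 GB; unused 1121 GB.

1121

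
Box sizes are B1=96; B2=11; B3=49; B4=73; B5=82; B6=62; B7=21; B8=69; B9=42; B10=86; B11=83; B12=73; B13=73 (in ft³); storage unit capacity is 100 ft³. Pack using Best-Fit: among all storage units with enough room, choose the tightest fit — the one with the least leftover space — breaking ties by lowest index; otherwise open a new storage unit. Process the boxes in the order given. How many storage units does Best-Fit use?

Put B1 (96 ft³) in storage unit 1; 4 ft³ remain.
Put B2 (11 ft³) in storage unit 2; 89 ft³ remain.
Put B3 (49 ft³) in storage unit 2; 40 ft³ remain.
Put B4 (73 ft³) in storage unit 3; 27 ft³ remain.
Put B5 (82 ft³) in storage unit 4; 18 ft³ remain.
Put B6 (62 ft³) in storage unit 5; 38 ft³ remain.
Put B7 (21 ft³) in storage unit 3; 6 ft³ remain.
Put B8 (69 ft³) in storage unit 6; 31 ft³ remain.
Put B9 (42 ft³) in storage unit 7; 58 ft³ remain.
Put B10 (86 ft³) in storage unit 8; 14 ft³ remain.
Put B11 (83 ft³) in storage unit 9; 17 ft³ remain.
Put B12 (73 ft³) in storage unit 10; 27 ft³ remain.
Put B13 (73 ft³) in storage unit 11; 27 ft³ remain.

11 storage units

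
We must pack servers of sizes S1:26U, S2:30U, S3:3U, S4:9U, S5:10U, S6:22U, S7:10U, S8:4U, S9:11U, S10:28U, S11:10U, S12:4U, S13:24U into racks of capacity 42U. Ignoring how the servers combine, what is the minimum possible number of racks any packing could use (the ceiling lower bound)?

Total size = 26 + 30 + 3 + 9 + 10 + 22 + 10 + 4 + 11 + 28 + 10 + 4 + 24 = 191U.
⌈191 / 42⌉ = 5.

5 racks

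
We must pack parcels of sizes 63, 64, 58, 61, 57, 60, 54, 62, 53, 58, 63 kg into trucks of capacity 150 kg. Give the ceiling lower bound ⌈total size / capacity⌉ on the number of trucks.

Total size = 63 + 64 + 58 + 61 + 57 + 60 + 54 + 62 + 53 + 58 + 63 = 653 kg.
⌈653 / 150⌉ = 5.

5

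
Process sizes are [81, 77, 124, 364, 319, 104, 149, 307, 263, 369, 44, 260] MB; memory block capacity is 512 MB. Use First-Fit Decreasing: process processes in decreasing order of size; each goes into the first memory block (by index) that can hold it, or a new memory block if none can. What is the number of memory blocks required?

Sorted descending: 369, 364, 319, 307, 263, 260, 149, 124, 104, 81, 77, 44.
Put 369 MB in memory block 1; 143 MB remain.
Put 364 MB in memory block 2; 148 MB remain.
Put 319 MB in memory block 3; 193 MB remain.
Put 307 MB in memory block 4; 205 MB remain.
Put 263 MB in memory block 5; 249 MB remain.
Put 260 MB in memory block 6; 252 MB remain.
Put 149 MB in memory block 3; 44 MB remain.
Put 124 MB in memory block 1; 19 MB remain.
Put 104 MB in memory block 2; 44 MB remain.
Put 81 MB in memory block 4; 124 MB remain.
Put 77 MB in memory block 4; 47 MB remain.
Put 44 MB in memory block 2; 0 MB remain.

6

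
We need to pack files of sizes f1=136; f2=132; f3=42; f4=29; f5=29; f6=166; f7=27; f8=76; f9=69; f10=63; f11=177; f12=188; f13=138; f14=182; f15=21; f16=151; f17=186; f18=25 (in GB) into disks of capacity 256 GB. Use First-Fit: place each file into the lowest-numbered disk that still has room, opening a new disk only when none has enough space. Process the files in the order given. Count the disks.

9

Put f1 (136 GB) in disk 1; 120 GB remain.
Put f2 (132 GB) in disk 2; 124 GB remain.
Put f3 (42 GB) in disk 1; 78 GB remain.
Put f4 (29 GB) in disk 1; 49 GB remain.
Put f5 (29 GB) in disk 1; 20 GB remain.
Put f6 (166 GB) in disk 3; 90 GB remain.
Put f7 (27 GB) in disk 2; 97 GB remain.
Put f8 (76 GB) in disk 2; 21 GB remain.
Put f9 (69 GB) in disk 3; 21 GB remain.
Put f10 (63 GB) in disk 4; 193 GB remain.
Put f11 (177 GB) in disk 4; 16 GB remain.
Put f12 (188 GB) in disk 5; 68 GB remain.
Put f13 (138 GB) in disk 6; 118 GB remain.
Put f14 (182 GB) in disk 7; 74 GB remain.
Put f15 (21 GB) in disk 2; 0 GB remain.
Put f16 (151 GB) in disk 8; 105 GB remain.
Put f17 (186 GB) in disk 9; 70 GB remain.
Put f18 (25 GB) in disk 5; 43 GB remain.
Final disks: [136,42,29,29] [132,27,76,21] [166,69] [63,177] [188,25] [138] [182] [151] [186].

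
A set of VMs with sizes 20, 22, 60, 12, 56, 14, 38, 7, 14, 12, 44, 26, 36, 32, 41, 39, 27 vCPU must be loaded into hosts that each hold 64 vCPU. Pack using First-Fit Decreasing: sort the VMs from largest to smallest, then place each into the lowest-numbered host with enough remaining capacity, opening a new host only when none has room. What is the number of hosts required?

9

Sorted descending: 60, 56, 44, 41, 39, 38, 36, 32, 27, 26, 22, 20, 14, 14, 12, 12, 7.
host 1: place 60 vCPU, 4 vCPU left
host 2: place 56 vCPU, 8 vCPU left
host 3: place 44 vCPU, 20 vCPU left
host 4: place 41 vCPU, 23 vCPU left
host 5: place 39 vCPU, 25 vCPU left
host 6: place 38 vCPU, 26 vCPU left
host 7: place 36 vCPU, 28 vCPU left
host 8: place 32 vCPU, 32 vCPU left
host 7: place 27 vCPU, 1 vCPU left
host 6: place 26 vCPU, 0 vCPU left
host 4: place 22 vCPU, 1 vCPU left
host 3: place 20 vCPU, 0 vCPU left
host 5: place 14 vCPU, 11 vCPU left
host 8: place 14 vCPU, 18 vCPU left
host 8: place 12 vCPU, 6 vCPU left
host 9: place 12 vCPU, 52 vCPU left
host 2: place 7 vCPU, 1 vCPU left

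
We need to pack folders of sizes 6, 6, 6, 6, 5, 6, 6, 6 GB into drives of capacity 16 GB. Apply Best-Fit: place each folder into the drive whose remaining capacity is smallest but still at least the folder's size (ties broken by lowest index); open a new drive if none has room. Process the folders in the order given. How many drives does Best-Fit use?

drive 1: place 6 GB, 10 GB left
drive 1: place 6 GB, 4 GB left
drive 2: place 6 GB, 10 GB left
drive 2: place 6 GB, 4 GB left
drive 3: place 5 GB, 11 GB left
drive 3: place 6 GB, 5 GB left
drive 4: place 6 GB, 10 GB left
drive 4: place 6 GB, 4 GB left
Final drives: [6,6] [6,6] [5,6] [6,6].

4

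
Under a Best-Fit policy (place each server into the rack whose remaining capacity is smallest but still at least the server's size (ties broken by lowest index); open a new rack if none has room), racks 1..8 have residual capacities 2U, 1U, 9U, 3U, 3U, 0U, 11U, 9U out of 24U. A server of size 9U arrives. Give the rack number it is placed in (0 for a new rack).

3

Racks with room: rack 3 (9U), rack 7 (11U), rack 8 (9U).
Tightest fit is rack 3 with 9U free.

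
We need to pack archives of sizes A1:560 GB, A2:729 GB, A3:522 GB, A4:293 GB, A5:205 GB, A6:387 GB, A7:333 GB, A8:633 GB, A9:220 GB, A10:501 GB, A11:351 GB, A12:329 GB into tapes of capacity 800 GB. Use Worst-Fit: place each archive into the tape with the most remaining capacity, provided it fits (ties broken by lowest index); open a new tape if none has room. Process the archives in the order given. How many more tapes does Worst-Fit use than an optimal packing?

1

Worst-Fit: [560] [729] [522] [293,205,220] [387,333] [633] [501] [351,329] → 8 tapes.
Total size 5063 GB; any packing needs at least ⌈5063/800⌉ = 7 tapes.
An optimal packing achieves that bound: [729] [633] [560,220] [522,205] [501,293] [387,351] [333,329] → 7 tapes.
Excess: 8 − 7 = 1.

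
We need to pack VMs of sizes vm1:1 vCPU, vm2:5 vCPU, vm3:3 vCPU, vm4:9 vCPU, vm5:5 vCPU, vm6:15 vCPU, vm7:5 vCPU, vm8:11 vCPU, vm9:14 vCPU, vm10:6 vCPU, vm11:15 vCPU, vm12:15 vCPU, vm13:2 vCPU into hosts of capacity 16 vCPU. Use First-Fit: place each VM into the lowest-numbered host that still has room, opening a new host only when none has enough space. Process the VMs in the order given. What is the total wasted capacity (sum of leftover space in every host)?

Put vm1 (1 vCPU) in host 1; 15 vCPU remain.
Put vm2 (5 vCPU) in host 1; 10 vCPU remain.
Put vm3 (3 vCPU) in host 1; 7 vCPU remain.
Put vm4 (9 vCPU) in host 2; 7 vCPU remain.
Put vm5 (5 vCPU) in host 1; 2 vCPU remain.
Put vm6 (15 vCPU) in host 3; 1 vCPU remain.
Put vm7 (5 vCPU) in host 2; 2 vCPU remain.
Put vm8 (11 vCPU) in host 4; 5 vCPU remain.
Put vm9 (14 vCPU) in host 5; 2 vCPU remain.
Put vm10 (6 vCPU) in host 6; 10 vCPU remain.
Put vm11 (15 vCPU) in host 7; 1 vCPU remain.
Put vm12 (15 vCPU) in host 8; 1 vCPU remain.
Put vm13 (2 vCPU) in host 1; 0 vCPU remain.
8 hosts × 16 vCPU = 128 vCPU; used 106 vCPU; unused 22 vCPU.

22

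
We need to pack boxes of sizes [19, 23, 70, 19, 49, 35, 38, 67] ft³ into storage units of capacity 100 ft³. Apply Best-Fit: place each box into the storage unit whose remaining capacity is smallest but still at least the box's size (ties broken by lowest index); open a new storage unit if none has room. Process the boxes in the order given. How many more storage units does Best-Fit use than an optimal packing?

0

Best-Fit: [19,23,49] [70,19] [35,38] [67] → 4 storage units.
Total size 320 ft³; any packing needs at least ⌈320/100⌉ = 4 storage units.
So 4 is already optimal.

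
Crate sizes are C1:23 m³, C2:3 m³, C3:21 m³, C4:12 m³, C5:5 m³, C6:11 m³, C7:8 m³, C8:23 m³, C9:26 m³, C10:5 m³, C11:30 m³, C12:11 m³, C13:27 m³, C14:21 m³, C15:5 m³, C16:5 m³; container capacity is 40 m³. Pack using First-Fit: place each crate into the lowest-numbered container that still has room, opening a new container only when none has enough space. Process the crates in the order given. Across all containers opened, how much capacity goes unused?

container 1: place C1 (23 m³), 17 m³ left
container 1: place C2 (3 m³), 14 m³ left
container 2: place C3 (21 m³), 19 m³ left
container 1: place C4 (12 m³), 2 m³ left
container 2: place C5 (5 m³), 14 m³ left
container 2: place C6 (11 m³), 3 m³ left
container 3: place C7 (8 m³), 32 m³ left
container 3: place C8 (23 m³), 9 m³ left
container 4: place C9 (26 m³), 14 m³ left
container 3: place C10 (5 m³), 4 m³ left
container 5: place C11 (30 m³), 10 m³ left
container 4: place C12 (11 m³), 3 m³ left
container 6: place C13 (27 m³), 13 m³ left
container 7: place C14 (21 m³), 19 m³ left
container 5: place C15 (5 m³), 5 m³ left
container 5: place C16 (5 m³), 0 m³ left
7 containers × 40 m³ = 280 m³; used 236 m³; unused 44 m³.

44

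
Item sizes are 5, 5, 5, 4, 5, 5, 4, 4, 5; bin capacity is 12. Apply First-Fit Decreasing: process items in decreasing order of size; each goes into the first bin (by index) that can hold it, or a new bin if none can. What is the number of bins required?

4

Sorted descending: 5, 5, 5, 5, 5, 5, 4, 4, 4.
Put 5 in bin 1; 7 remain.
Put 5 in bin 1; 2 remain.
Put 5 in bin 2; 7 remain.
Put 5 in bin 2; 2 remain.
Put 5 in bin 3; 7 remain.
Put 5 in bin 3; 2 remain.
Put 4 in bin 4; 8 remain.
Put 4 in bin 4; 4 remain.
Put 4 in bin 4; 0 remain.
Final bins: [5,5] [5,5] [5,5] [4,4,4].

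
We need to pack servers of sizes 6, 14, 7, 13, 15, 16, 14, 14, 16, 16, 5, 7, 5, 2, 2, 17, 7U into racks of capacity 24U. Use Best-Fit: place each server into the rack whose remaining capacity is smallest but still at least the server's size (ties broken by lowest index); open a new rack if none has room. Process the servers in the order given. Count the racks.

6U → rack 1 (remaining 18U)
14U → rack 1 (remaining 4U)
7U → rack 2 (remaining 17U)
13U → rack 2 (remaining 4U)
15U → rack 3 (remaining 9U)
16U → rack 4 (remaining 8U)
14U → rack 5 (remaining 10U)
14U → rack 6 (remaining 10U)
16U → rack 7 (remaining 8U)
16U → rack 8 (remaining 8U)
5U → rack 4 (remaining 3U)
7U → rack 7 (remaining 1U)
5U → rack 8 (remaining 3U)
2U → rack 4 (remaining 1U)
2U → rack 8 (remaining 1U)
17U → rack 9 (remaining 7U)
7U → rack 9 (remaining 0U)

9 racks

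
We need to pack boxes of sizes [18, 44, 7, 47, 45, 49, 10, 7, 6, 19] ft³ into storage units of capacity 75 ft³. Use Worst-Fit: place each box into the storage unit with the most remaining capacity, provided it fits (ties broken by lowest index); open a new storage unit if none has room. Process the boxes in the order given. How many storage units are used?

18 ft³ → storage unit 1 (remaining 57 ft³)
44 ft³ → storage unit 1 (remaining 13 ft³)
7 ft³ → storage unit 1 (remaining 6 ft³)
47 ft³ → storage unit 2 (remaining 28 ft³)
45 ft³ → storage unit 3 (remaining 30 ft³)
49 ft³ → storage unit 4 (remaining 26 ft³)
10 ft³ → storage unit 3 (remaining 20 ft³)
7 ft³ → storage unit 2 (remaining 21 ft³)
6 ft³ → storage unit 4 (remaining 20 ft³)
19 ft³ → storage unit 2 (remaining 2 ft³)

4 storage units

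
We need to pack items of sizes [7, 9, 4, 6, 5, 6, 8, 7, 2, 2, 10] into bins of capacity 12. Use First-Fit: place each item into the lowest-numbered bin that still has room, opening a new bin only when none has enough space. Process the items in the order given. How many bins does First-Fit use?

bin 1: place 7, 5 left
bin 2: place 9, 3 left
bin 1: place 4, 1 left
bin 3: place 6, 6 left
bin 3: place 5, 1 left
bin 4: place 6, 6 left
bin 5: place 8, 4 left
bin 6: place 7, 5 left
bin 2: place 2, 1 left
bin 4: place 2, 4 left
bin 7: place 10, 2 left

7 bins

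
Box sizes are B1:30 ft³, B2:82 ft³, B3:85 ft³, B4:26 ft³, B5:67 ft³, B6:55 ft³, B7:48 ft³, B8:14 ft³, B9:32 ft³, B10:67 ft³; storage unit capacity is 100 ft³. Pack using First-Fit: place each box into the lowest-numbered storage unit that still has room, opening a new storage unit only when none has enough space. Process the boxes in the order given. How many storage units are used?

7

Put B1 (30 ft³) in storage unit 1; 70 ft³ remain.
Put B2 (82 ft³) in storage unit 2; 18 ft³ remain.
Put B3 (85 ft³) in storage unit 3; 15 ft³ remain.
Put B4 (26 ft³) in storage unit 1; 44 ft³ remain.
Put B5 (67 ft³) in storage unit 4; 33 ft³ remain.
Put B6 (55 ft³) in storage unit 5; 45 ft³ remain.
Put B7 (48 ft³) in storage unit 6; 52 ft³ remain.
Put B8 (14 ft³) in storage unit 1; 30 ft³ remain.
Put B9 (32 ft³) in storage unit 4; 1 ft³ remain.
Put B10 (67 ft³) in storage unit 7; 33 ft³ remain.
Final storage units: [30,26,14] [82] [85] [67,32] [55] [48] [67].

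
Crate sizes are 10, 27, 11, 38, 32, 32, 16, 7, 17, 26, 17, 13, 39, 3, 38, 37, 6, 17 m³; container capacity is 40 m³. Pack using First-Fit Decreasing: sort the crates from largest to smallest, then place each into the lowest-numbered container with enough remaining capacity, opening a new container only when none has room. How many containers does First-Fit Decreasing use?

11 containers

Sorted descending: 39, 38, 38, 37, 32, 32, 27, 26, 17, 17, 17, 16, 13, 11, 10, 7, 6, 3.
container 1: place 39 m³, 1 m³ left
container 2: place 38 m³, 2 m³ left
container 3: place 38 m³, 2 m³ left
container 4: place 37 m³, 3 m³ left
container 5: place 32 m³, 8 m³ left
container 6: place 32 m³, 8 m³ left
container 7: place 27 m³, 13 m³ left
container 8: place 26 m³, 14 m³ left
container 9: place 17 m³, 23 m³ left
container 9: place 17 m³, 6 m³ left
container 10: place 17 m³, 23 m³ left
container 10: place 16 m³, 7 m³ left
container 7: place 13 m³, 0 m³ left
container 8: place 11 m³, 3 m³ left
container 11: place 10 m³, 30 m³ left
container 5: place 7 m³, 1 m³ left
container 6: place 6 m³, 2 m³ left
container 4: place 3 m³, 0 m³ left
Final containers: [39] [38] [38] [37,3] [32,7] [32,6] [27,13] [26,11] [17,17] [17,16] [10].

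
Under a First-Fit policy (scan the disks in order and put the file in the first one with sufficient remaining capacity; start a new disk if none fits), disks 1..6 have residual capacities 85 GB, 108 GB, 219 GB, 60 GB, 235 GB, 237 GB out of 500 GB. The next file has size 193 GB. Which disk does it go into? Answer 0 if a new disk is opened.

3

Disks with room: disk 3 (219 GB), disk 5 (235 GB), disk 6 (237 GB).
The first with room is disk 3.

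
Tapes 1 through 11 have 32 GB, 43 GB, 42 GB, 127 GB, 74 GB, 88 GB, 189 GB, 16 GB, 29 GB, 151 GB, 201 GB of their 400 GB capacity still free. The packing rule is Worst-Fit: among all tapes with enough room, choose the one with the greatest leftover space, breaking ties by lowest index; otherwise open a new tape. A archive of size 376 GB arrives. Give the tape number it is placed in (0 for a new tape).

0

No tape has ≥ 376 GB free, so a new tape is opened.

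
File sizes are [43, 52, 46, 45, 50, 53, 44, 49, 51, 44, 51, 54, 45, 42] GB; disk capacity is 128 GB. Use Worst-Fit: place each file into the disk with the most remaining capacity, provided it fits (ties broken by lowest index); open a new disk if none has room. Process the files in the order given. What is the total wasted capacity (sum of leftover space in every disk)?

43 GB → disk 1 (remaining 85 GB)
52 GB → disk 1 (remaining 33 GB)
46 GB → disk 2 (remaining 82 GB)
45 GB → disk 2 (remaining 37 GB)
50 GB → disk 3 (remaining 78 GB)
53 GB → disk 3 (remaining 25 GB)
44 GB → disk 4 (remaining 84 GB)
49 GB → disk 4 (remaining 35 GB)
51 GB → disk 5 (remaining 77 GB)
44 GB → disk 5 (remaining 33 GB)
51 GB → disk 6 (remaining 77 GB)
54 GB → disk 6 (remaining 23 GB)
45 GB → disk 7 (remaining 83 GB)
42 GB → disk 7 (remaining 41 GB)
7 disks × 128 GB = 896 GB; used 669 GB; unused 227 GB.

227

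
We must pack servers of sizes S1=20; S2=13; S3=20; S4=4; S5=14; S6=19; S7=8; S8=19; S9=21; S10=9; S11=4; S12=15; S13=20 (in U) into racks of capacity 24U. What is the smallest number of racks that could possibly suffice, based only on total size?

8 racks

Total size = 20 + 13 + 20 + 4 + 14 + 19 + 8 + 19 + 21 + 9 + 4 + 15 + 20 = 186U.
⌈186 / 24⌉ = 8.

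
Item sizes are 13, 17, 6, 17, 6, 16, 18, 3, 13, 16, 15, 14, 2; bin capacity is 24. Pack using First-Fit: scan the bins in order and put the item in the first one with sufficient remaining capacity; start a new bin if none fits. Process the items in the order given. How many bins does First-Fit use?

9 bins

13 → bin 1 (remaining 11)
17 → bin 2 (remaining 7)
6 → bin 1 (remaining 5)
17 → bin 3 (remaining 7)
6 → bin 2 (remaining 1)
16 → bin 4 (remaining 8)
18 → bin 5 (remaining 6)
3 → bin 1 (remaining 2)
13 → bin 6 (remaining 11)
16 → bin 7 (remaining 8)
15 → bin 8 (remaining 9)
14 → bin 9 (remaining 10)
2 → bin 1 (remaining 0)
Final bins: [13,6,3,2] [17,6] [17] [16] [18] [13] [16] [15] [14].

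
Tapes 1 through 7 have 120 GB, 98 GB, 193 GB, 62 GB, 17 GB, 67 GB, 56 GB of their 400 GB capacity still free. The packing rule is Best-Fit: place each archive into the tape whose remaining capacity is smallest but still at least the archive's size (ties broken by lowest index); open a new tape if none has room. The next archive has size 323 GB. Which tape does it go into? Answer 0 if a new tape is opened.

No tape has ≥ 323 GB free, so a new tape is opened.

0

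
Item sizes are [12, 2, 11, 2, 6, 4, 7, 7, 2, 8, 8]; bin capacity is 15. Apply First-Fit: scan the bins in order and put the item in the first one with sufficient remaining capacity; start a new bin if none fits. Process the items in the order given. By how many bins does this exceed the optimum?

First-Fit: [12,2] [11,2,2] [6,4] [7,7] [8] [8] → 6 bins.
Total size 69; any packing needs at least ⌈69/15⌉ = 5 bins.
An optimal packing achieves that bound: [12,2] [11,4] [8,7] [8,7] [6,2,2] → 5 bins.
Excess: 6 − 5 = 1.

1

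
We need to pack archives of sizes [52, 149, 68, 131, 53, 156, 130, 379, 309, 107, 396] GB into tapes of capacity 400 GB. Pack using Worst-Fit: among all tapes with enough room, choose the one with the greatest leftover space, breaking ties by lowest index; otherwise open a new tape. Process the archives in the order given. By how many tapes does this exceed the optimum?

Worst-Fit: [52,149,68,131] [53,156,130] [379] [309] [107] [396] → 6 tapes.
Total size 1930 GB; any packing needs at least ⌈1930/400⌉ = 5 tapes.
An optimal packing achieves that bound: [396] [379] [309,68] [156,131,107] [149,130,53,52] → 5 tapes.
Excess: 6 − 5 = 1.

1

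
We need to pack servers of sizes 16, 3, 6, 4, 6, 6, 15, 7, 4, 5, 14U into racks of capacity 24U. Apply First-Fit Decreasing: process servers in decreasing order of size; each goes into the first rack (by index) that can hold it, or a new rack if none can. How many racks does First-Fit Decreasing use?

Sorted descending: 16, 15, 14, 7, 6, 6, 6, 5, 4, 4, 3.
rack 1: place 16U, 8U left
rack 2: place 15U, 9U left
rack 3: place 14U, 10U left
rack 1: place 7U, 1U left
rack 2: place 6U, 3U left
rack 3: place 6U, 4U left
rack 4: place 6U, 18U left
rack 4: place 5U, 13U left
rack 3: place 4U, 0U left
rack 4: place 4U, 9U left
rack 2: place 3U, 0U left
Final racks: [16,7] [15,6,3] [14,6,4] [6,5,4].

4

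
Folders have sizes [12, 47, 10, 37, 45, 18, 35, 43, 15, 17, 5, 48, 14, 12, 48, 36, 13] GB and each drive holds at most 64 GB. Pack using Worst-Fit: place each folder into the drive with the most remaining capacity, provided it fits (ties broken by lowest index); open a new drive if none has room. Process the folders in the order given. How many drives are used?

Put 12 GB in drive 1; 52 GB remain.
Put 47 GB in drive 1; 5 GB remain.
Put 10 GB in drive 2; 54 GB remain.
Put 37 GB in drive 2; 17 GB remain.
Put 45 GB in drive 3; 19 GB remain.
Put 18 GB in drive 3; 1 GB remain.
Put 35 GB in drive 4; 29 GB remain.
Put 43 GB in drive 5; 21 GB remain.
Put 15 GB in drive 4; 14 GB remain.
Put 17 GB in drive 5; 4 GB remain.
Put 5 GB in drive 2; 12 GB remain.
Put 48 GB in drive 6; 16 GB remain.
Put 14 GB in drive 6; 2 GB remain.
Put 12 GB in drive 4; 2 GB remain.
Put 48 GB in drive 7; 16 GB remain.
Put 36 GB in drive 8; 28 GB remain.
Put 13 GB in drive 8; 15 GB remain.
Final drives: [12,47] [10,37,5] [45,18] [35,15,12] [43,17] [48,14] [48] [36,13].

8 drives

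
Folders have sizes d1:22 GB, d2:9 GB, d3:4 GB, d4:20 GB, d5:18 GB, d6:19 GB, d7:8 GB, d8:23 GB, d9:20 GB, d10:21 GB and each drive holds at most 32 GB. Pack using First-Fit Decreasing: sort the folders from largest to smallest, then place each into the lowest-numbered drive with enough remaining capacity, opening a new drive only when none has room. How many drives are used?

Sorted descending: 23, 22, 21, 20, 20, 19, 18, 9, 8, 4.
Put 23 GB in drive 1; 9 GB remain.
Put 22 GB in drive 2; 10 GB remain.
Put 21 GB in drive 3; 11 GB remain.
Put 20 GB in drive 4; 12 GB remain.
Put 20 GB in drive 5; 12 GB remain.
Put 19 GB in drive 6; 13 GB remain.
Put 18 GB in drive 7; 14 GB remain.
Put 9 GB in drive 1; 0 GB remain.
Put 8 GB in drive 2; 2 GB remain.
Put 4 GB in drive 3; 7 GB remain.
Final drives: [23,9] [22,8] [21,4] [20] [20] [19] [18].

7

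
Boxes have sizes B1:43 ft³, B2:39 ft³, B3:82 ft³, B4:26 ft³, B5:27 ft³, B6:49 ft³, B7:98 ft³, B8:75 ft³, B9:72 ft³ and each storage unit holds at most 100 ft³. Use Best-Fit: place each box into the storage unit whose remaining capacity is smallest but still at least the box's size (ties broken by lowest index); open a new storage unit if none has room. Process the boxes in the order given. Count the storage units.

7 storage units

Put B1 (43 ft³) in storage unit 1; 57 ft³ remain.
Put B2 (39 ft³) in storage unit 1; 18 ft³ remain.
Put B3 (82 ft³) in storage unit 2; 18 ft³ remain.
Put B4 (26 ft³) in storage unit 3; 74 ft³ remain.
Put B5 (27 ft³) in storage unit 3; 47 ft³ remain.
Put B6 (49 ft³) in storage unit 4; 51 ft³ remain.
Put B7 (98 ft³) in storage unit 5; 2 ft³ remain.
Put B8 (75 ft³) in storage unit 6; 25 ft³ remain.
Put B9 (72 ft³) in storage unit 7; 28 ft³ remain.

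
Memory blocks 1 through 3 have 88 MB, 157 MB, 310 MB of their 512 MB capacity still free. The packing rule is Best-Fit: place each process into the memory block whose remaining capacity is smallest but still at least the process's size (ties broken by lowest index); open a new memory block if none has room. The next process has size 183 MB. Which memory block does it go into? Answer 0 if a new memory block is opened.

3

Memory blocks with room: memory block 3 (310 MB).
Tightest fit is memory block 3 with 310 MB free.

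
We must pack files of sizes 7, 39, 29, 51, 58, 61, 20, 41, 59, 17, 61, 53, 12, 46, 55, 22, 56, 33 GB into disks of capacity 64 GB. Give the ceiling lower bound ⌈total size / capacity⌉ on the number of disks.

Total size = 7 + 39 + 29 + 51 + 58 + 61 + 20 + 41 + 59 + 17 + 61 + 53 + 12 + 46 + 55 + 22 + 56 + 33 = 720 GB.
⌈720 / 64⌉ = 12.

12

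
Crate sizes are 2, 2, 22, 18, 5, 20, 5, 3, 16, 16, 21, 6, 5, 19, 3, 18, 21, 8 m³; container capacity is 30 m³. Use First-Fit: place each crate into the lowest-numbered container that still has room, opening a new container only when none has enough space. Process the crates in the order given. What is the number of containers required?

Put 2 m³ in container 1; 28 m³ remain.
Put 2 m³ in container 1; 26 m³ remain.
Put 22 m³ in container 1; 4 m³ remain.
Put 18 m³ in container 2; 12 m³ remain.
Put 5 m³ in container 2; 7 m³ remain.
Put 20 m³ in container 3; 10 m³ remain.
Put 5 m³ in container 2; 2 m³ remain.
Put 3 m³ in container 1; 1 m³ remain.
Put 16 m³ in container 4; 14 m³ remain.
Put 16 m³ in container 5; 14 m³ remain.
Put 21 m³ in container 6; 9 m³ remain.
Put 6 m³ in container 3; 4 m³ remain.
Put 5 m³ in container 4; 9 m³ remain.
Put 19 m³ in container 7; 11 m³ remain.
Put 3 m³ in container 3; 1 m³ remain.
Put 18 m³ in container 8; 12 m³ remain.
Put 21 m³ in container 9; 9 m³ remain.
Put 8 m³ in container 4; 1 m³ remain.

9 containers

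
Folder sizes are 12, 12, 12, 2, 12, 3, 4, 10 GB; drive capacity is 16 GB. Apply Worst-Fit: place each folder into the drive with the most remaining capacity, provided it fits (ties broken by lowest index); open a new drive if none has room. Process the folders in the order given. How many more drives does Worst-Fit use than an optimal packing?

Worst-Fit: [12,2] [12,3] [12,4] [12] [10] → 5 drives.
Total size 67 GB; any packing needs at least ⌈67/16⌉ = 5 drives.
So 5 is already optimal.

0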